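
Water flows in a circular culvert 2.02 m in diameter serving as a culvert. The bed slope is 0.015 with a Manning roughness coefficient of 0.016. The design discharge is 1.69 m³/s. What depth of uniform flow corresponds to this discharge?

y_n = 0.45 m

Manning's equation rearranged: A R^(2/3) = nQ / (1·√S) = 0.016 × 1.69 / (√0.015) = 0.2208.
At y = 0.399 m: A R^(2/3) = 0.1735 — low.
At y = 0.517 m: A R^(2/3) = 0.2916 — high.
At y = 0.45 m: A R^(2/3) = 0.2212 — ≈ 0.2208.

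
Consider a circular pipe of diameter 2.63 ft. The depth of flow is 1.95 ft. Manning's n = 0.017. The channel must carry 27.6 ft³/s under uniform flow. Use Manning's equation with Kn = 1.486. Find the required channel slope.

For a circular section of diameter D = 2.63 ft at depth y = 1.95 ft, the central angle is θ = 2 arccos(1 − 2y/D) = 4.149 rad. Then A = (D²/8)(θ − sin θ) = 4.319 ft² and P = Dθ/2 = 5.457 ft.
Hydraulic radius R = A/P = 4.319/5.457 = 0.7915 ft.
From Manning's equation, S = [nQ / (1.486 A R^(2/3))]² = [0.017 × 27.6 / (1.486 × 4.319 × 0.7915^(2/3))]² = 0.0073.

S = 0.0073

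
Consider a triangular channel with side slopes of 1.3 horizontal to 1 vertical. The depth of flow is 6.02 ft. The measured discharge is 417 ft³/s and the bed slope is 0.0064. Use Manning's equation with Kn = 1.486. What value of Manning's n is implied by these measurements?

n = 0.024

For a triangular section with side slope z = 1.3: A = zy² = 1.3×6.02² = 47.11 ft²; P = 2y√(1+z²) = 2×6.02×1.64 = 19.75 ft.
Hydraulic radius R = A/P = 47.11/19.75 = 2.386 ft.
Rearranging Manning's equation: n = (1.486/Q) A R^(2/3) S^(1/2) = (1.486/417) × 47.11 × 2.386^(2/3) × √0.0064 = 0.024.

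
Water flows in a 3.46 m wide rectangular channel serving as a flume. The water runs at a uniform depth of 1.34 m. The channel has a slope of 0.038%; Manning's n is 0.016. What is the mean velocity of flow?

V = 1.01 m/s

Flow area A = b·y = 3.46 × 1.34 = 4.636 m². Wetted perimeter P = b + 2y = 3.46 + 2×1.34 = 6.14 m.
Hydraulic radius R = A/P = 4.636/6.14 = 0.7551 m.
From Manning's equation, V = (1/n) R^(2/3) S^(1/2) = (1/0.016) × 0.7551^(2/3) × 0.00038^(1/2) = 1.01 m/s.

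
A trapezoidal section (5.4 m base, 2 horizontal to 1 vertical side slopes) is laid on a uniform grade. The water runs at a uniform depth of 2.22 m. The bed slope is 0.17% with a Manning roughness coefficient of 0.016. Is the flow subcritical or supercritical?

With bottom width b = 5.4 m and side slope z = 2: A = (b + zy)y = (5.4 + 2×2.22)×2.22 = 21.84 m²; P = b + 2y√(1+z²) = 5.4 + 2×2.22×2.236 = 15.33 m.
Hydraulic radius R = A/P = 21.84/15.33 = 1.425 m.
V = (1/n) R^(2/3) √S = (1/0.016) × 1.425^(2/3) × √0.0017 = 3.263 m/s. Hydraulic depth D_h = A/T = 21.84/14.28 = 1.53 m.
Froude number Fr = V/√(g·D_h) = 3.263/√(9.81×1.53) = 0.842, which is less than 1, so the flow is subcritical.

subcritical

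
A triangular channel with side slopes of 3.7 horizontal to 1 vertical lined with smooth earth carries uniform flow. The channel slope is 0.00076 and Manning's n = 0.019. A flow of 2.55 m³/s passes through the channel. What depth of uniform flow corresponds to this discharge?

y_n = 0.907 m

Manning's equation rearranged: A R^(2/3) = nQ / (1·√S) = 0.019 × 2.55 / (√0.00076) = 1.757.
At y = 1.05 m: A R^(2/3) = 2.593 — high.
At y = 0.907 m: A R^(2/3) = 1.755 — close enough.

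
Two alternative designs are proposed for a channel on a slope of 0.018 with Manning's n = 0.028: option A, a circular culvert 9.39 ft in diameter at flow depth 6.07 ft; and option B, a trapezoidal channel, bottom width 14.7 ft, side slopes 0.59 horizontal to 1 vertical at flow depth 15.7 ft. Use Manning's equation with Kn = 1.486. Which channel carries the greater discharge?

Channel A: For a circular section of diameter D = 9.39 ft at depth y = 6.07 ft, the central angle is θ = 2 arccos(1 − 2y/D) = 3.736 rad. Then A = (D²/8)(θ − sin θ) = 47.35 ft² and P = Dθ/2 = 17.54 ft. Hydraulic radius R = A/P = 47.35/17.54 = 2.699 ft. Q_A = (1.486/0.028)·47.35·2.699^(2/3)·√0.018 = 653.6 ft³/s.
Channel B: With bottom width b = 14.7 ft and side slope z = 0.59: A = (b + zy)y = (14.7 + 0.59×15.7)×15.7 = 376.2 ft²; P = b + 2y√(1+z²) = 14.7 + 2×15.7×1.161 = 51.16 ft. Hydraulic radius R = A/P = 376.2/51.16 = 7.354 ft. Q_B = (1.486/0.028)·376.2·7.354^(2/3)·√0.018 = 10130 ft³/s.
Q_A = 653.6 ft³/s vs Q_B = 10130 ft³/s, so channel B carries more.

channel B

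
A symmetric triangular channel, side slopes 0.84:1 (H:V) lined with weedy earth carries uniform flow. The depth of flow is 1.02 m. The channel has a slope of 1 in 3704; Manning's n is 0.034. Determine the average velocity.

For a triangular section with side slope z = 0.84: A = zy² = 0.84×1.02² = 0.8739 m²; P = 2y√(1+z²) = 2×1.02×1.306 = 2.664 m.
Hydraulic radius R = A/P = 0.8739/2.664 = 0.328 m.
From Manning's equation, V = (1/n) R^(2/3) S^(1/2) = (1/0.034) × 0.328^(2/3) × 0.00027^(1/2) = 0.23 m/s.

V = 0.23 m/s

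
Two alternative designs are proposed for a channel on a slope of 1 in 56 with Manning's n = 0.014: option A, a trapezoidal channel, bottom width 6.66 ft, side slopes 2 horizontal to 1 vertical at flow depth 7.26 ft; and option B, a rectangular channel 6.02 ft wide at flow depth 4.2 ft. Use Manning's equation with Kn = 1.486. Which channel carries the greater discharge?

Channel A: With bottom width b = 6.66 ft and side slope z = 2: A = (b + zy)y = (6.66 + 2×7.26)×7.26 = 153.8 ft²; P = b + 2y√(1+z²) = 6.66 + 2×7.26×2.236 = 39.13 ft. Hydraulic radius R = A/P = 153.8/39.13 = 3.93 ft. Q_A = (1.486/0.014)·153.8·3.93^(2/3)·√0.01786 = 5431 ft³/s.
Channel B: Flow area A = b·y = 6.02 × 4.2 = 25.28 ft². Wetted perimeter P = b + 2y = 6.02 + 2×4.2 = 14.42 ft. Hydraulic radius R = A/P = 25.28/14.42 = 1.753 ft. Q_B = (1.486/0.014)·25.28·1.753^(2/3)·√0.01786 = 521.5 ft³/s.
Q_A = 5431 ft³/s vs Q_B = 521.5 ft³/s, so channel A carries more.

channel A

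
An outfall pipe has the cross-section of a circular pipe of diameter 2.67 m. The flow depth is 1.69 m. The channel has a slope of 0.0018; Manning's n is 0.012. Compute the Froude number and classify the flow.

For a circular section of diameter D = 2.67 m at depth y = 1.69 m, the central angle is θ = 2 arccos(1 − 2y/D) = 3.68 rad. Then A = (D²/8)(θ − sin θ) = 3.736 m² and P = Dθ/2 = 4.913 m.
Hydraulic radius R = A/P = 3.736/4.913 = 0.7605 m.
V = (1/n) R^(2/3) √S = (1/0.012) × 0.7605^(2/3) × √0.0018 = 2.946 m/s. Hydraulic depth D_h = A/T = 3.736/2.574 = 1.452 m.
Froude number Fr = V/√(g·D_h) = 2.946/√(9.81×1.452) = 0.781, which is less than 1, so the flow is subcritical.

subcritical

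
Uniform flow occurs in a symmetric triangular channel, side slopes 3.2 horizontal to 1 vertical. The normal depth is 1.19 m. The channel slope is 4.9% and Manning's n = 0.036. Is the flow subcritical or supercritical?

For a triangular section with side slope z = 3.2: A = zy² = 3.2×1.19² = 4.532 m²; P = 2y√(1+z²) = 2×1.19×3.353 = 7.979 m.
Hydraulic radius R = A/P = 4.532/7.979 = 0.5679 m.
V = (1/n) R^(2/3) √S = (1/0.036) × 0.5679^(2/3) × √0.049 = 4.217 m/s. Hydraulic depth D_h = A/T = 4.532/7.616 = 0.595 m.
Froude number Fr = V/√(g·D_h) = 4.217/√(9.81×0.595) = 1.75, which is greater than 1, so the flow is supercritical.

supercritical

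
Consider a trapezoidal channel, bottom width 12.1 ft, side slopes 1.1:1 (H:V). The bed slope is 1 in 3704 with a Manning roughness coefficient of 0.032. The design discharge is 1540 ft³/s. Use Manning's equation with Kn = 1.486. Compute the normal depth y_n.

Manning's equation rearranged: A R^(2/3) = nQ / (1.486·√S) = 0.032 × 1540 / (1.486 × √0.00027) = 2018.
At y = 12.5 ft: A R^(2/3) = 1132 — short.
At y = 18.9 ft: A R^(2/3) = 2710 — over.
At y = 16.5 ft: A R^(2/3) = 2023 — ≈ 2018.

y_n = 16.5 ft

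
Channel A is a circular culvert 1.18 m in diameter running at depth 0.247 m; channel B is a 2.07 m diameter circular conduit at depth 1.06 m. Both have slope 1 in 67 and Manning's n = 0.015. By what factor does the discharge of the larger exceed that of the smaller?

Channel A: For a circular section of diameter D = 1.18 m at depth y = 0.247 m, the central angle is θ = 2 arccos(1 − 2y/D) = 1.901 rad. Then A = (D²/8)(θ − sin θ) = 0.1662 m² and P = Dθ/2 = 1.121 m. Hydraulic radius R = A/P = 0.1662/1.121 = 0.1482 m. Q_A = (1/0.015)·0.1662·0.1482^(2/3)·√0.01493 = 0.379 m³/s.
Channel B: For a circular section of diameter D = 2.07 m at depth y = 1.06 m, the central angle is θ = 2 arccos(1 − 2y/D) = 3.19 rad. Then A = (D²/8)(θ − sin θ) = 1.734 m² and P = Dθ/2 = 3.302 m. Hydraulic radius R = A/P = 1.734/3.302 = 0.5253 m. Q_B = (1/0.015)·1.734·0.5253^(2/3)·√0.01493 = 9.197 m³/s.
The larger discharge is 9.197 m³/s and the smaller is 0.379 m³/s; the ratio is 24.3.

24.3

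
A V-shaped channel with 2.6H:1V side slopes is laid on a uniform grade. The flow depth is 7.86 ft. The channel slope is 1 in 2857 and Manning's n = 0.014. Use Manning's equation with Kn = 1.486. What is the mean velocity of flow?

For a triangular section with side slope z = 2.6: A = zy² = 2.6×7.86² = 160.6 ft²; P = 2y√(1+z²) = 2×7.86×2.786 = 43.79 ft.
Hydraulic radius R = A/P = 160.6/43.79 = 3.668 ft.
From Manning's equation, V = (1.486/n) R^(2/3) S^(1/2) = (1.486/0.014) × 3.668^(2/3) × 0.00035^(1/2) = 4.72 ft/s.

V = 4.72 ft/s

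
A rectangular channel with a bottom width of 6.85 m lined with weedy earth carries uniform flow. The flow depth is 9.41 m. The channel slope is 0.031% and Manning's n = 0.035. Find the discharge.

Q = 59.9 m³/s

Flow area A = b·y = 6.85 × 9.41 = 64.46 m². Wetted perimeter P = b + 2y = 6.85 + 2×9.41 = 25.67 m.
Hydraulic radius R = A/P = 64.46/25.67 = 2.511 m.
Manning's equation: Q = (1/n) A R^(2/3) S^(1/2) = (1/0.035) × 64.46 × 2.511^(2/3) × 0.00031^(1/2) = 59.9 m³/s.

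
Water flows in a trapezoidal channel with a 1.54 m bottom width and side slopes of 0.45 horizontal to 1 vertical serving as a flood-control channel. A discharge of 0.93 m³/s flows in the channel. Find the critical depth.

y_c = 0.323 m

At critical depth, Q² T / (g A³) = 1, i.e. A³/T = Q²/g = 0.93²/9.81 = 0.08817.
Try y = 0.36 m: A³/T = 0.1234 — too large.
Try y = 0.248 m: A³/T = 0.03897 — too small.
Try y = 0.323 m: A³/T = 0.08812 — ≈ 0.08817.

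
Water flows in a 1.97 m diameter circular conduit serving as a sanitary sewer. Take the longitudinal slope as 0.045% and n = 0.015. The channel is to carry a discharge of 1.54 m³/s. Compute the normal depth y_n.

y_n = 1.07 m

Manning's equation rearranged: A R^(2/3) = nQ / (1·√S) = 0.015 × 1.54 / (√0.00045) = 1.089.
At y = 1.16 m: A R^(2/3) = 1.241 — high.
At y = 0.752 m: A R^(2/3) = 0.5878 — low.
At y = 1.07 m: A R^(2/3) = 1.091 — matches.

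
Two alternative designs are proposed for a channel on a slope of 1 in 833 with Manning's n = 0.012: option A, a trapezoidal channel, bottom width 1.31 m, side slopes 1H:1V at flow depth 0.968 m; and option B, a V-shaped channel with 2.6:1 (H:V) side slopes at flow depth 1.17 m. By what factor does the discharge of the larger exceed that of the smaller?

Channel A: With bottom width b = 1.31 m and side slope z = 1: A = (b + zy)y = (1.31 + 1×0.968)×0.968 = 2.205 m²; P = b + 2y√(1+z²) = 1.31 + 2×0.968×1.414 = 4.048 m. Hydraulic radius R = A/P = 2.205/4.048 = 0.5448 m. Q_A = (1/0.012)·2.205·0.5448^(2/3)·√0.0012 = 4.247 m³/s.
Channel B: For a triangular section with side slope z = 2.6: A = zy² = 2.6×1.17² = 3.559 m²; P = 2y√(1+z²) = 2×1.17×2.786 = 6.518 m. Hydraulic radius R = A/P = 3.559/6.518 = 0.546 m. Q_B = (1/0.012)·3.559·0.546^(2/3)·√0.0012 = 6.865 m³/s.
The larger discharge is 6.865 m³/s and the smaller is 4.247 m³/s; the ratio is 1.62.

1.62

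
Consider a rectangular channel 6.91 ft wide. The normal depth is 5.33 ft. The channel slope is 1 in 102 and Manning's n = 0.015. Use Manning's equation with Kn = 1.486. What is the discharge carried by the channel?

Flow area A = b·y = 6.91 × 5.33 = 36.83 ft². Wetted perimeter P = b + 2y = 6.91 + 2×5.33 = 17.57 ft.
Hydraulic radius R = A/P = 36.83/17.57 = 2.096 ft.
Manning's equation: Q = (1.486/n) A R^(2/3) S^(1/2) = (1.486/0.015) × 36.83 × 2.096^(2/3) × 0.009804^(1/2) = 592 ft³/s.

Q = 592 ft³/s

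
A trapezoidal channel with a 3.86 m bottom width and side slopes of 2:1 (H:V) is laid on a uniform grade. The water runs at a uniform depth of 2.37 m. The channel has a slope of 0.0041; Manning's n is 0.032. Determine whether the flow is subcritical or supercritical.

With bottom width b = 3.86 m and side slope z = 2: A = (b + zy)y = (3.86 + 2×2.37)×2.37 = 20.38 m²; P = b + 2y√(1+z²) = 3.86 + 2×2.37×2.236 = 14.46 m.
Hydraulic radius R = A/P = 20.38/14.46 = 1.41 m.
V = (1/n) R^(2/3) √S = (1/0.032) × 1.41^(2/3) × √0.0041 = 2.516 m/s. Hydraulic depth D_h = A/T = 20.38/13.34 = 1.528 m.
Froude number Fr = V/√(g·D_h) = 2.516/√(9.81×1.528) = 0.65, which is less than 1, so the flow is subcritical.

subcritical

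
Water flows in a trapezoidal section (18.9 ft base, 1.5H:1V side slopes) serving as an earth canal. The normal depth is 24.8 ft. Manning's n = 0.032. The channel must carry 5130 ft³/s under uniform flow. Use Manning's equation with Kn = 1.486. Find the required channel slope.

With bottom width b = 18.9 ft and side slope z = 1.5: A = (b + zy)y = (18.9 + 1.5×24.8)×24.8 = 1391 ft²; P = b + 2y√(1+z²) = 18.9 + 2×24.8×1.803 = 108.3 ft.
Hydraulic radius R = A/P = 1391/108.3 = 12.84 ft.
From Manning's equation, S = [nQ / (1.486 A R^(2/3))]² = [0.032 × 5130 / (1.486 × 1391 × 12.84^(2/3))]² = 0.00021.

S = 0.00021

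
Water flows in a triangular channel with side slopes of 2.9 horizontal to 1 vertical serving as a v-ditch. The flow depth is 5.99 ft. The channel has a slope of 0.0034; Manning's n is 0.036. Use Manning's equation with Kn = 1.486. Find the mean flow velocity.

For a triangular section with side slope z = 2.9: A = zy² = 2.9×5.99² = 104.1 ft²; P = 2y√(1+z²) = 2×5.99×3.068 = 36.75 ft.
Hydraulic radius R = A/P = 104.1/36.75 = 2.831 ft.
From Manning's equation, V = (1.486/n) R^(2/3) S^(1/2) = (1.486/0.036) × 2.831^(2/3) × 0.0034^(1/2) = 4.82 ft/s.

V = 4.82 ft/s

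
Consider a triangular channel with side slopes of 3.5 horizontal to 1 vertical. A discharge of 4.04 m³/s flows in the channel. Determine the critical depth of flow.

At critical depth, Q² T / (g A³) = 1, i.e. A³/T = Q²/g = 4.04²/9.81 = 1.664.
At y = 0.585 m: A³/T = 0.4196 — low.
At y = 0.771 m: A³/T = 1.669 — matches.

y_c = 0.771 m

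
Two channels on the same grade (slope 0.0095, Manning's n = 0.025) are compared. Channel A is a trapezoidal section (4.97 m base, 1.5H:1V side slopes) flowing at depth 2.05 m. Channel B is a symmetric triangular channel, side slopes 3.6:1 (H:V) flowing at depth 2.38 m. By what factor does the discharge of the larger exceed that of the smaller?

1.12

Channel A: With bottom width b = 4.97 m and side slope z = 1.5: A = (b + zy)y = (4.97 + 1.5×2.05)×2.05 = 16.49 m²; P = b + 2y√(1+z²) = 4.97 + 2×2.05×1.803 = 12.36 m. Hydraulic radius R = A/P = 16.49/12.36 = 1.334 m. Q_A = (1/0.025)·16.49·1.334^(2/3)·√0.0095 = 77.93 m³/s.
Channel B: For a triangular section with side slope z = 3.6: A = zy² = 3.6×2.38² = 20.39 m²; P = 2y√(1+z²) = 2×2.38×3.736 = 17.78 m. Hydraulic radius R = A/P = 20.39/17.78 = 1.147 m. Q_B = (1/0.025)·20.39·1.147^(2/3)·√0.0095 = 87.09 m³/s.
The larger discharge is 87.09 m³/s and the smaller is 77.93 m³/s; the ratio is 1.12.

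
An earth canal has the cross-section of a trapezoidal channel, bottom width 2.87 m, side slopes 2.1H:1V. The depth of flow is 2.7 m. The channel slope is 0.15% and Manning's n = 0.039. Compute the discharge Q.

Q = 29.9 m³/s

With bottom width b = 2.87 m and side slope z = 2.1: A = (b + zy)y = (2.87 + 2.1×2.7)×2.7 = 23.06 m²; P = b + 2y√(1+z²) = 2.87 + 2×2.7×2.326 = 15.43 m.
Hydraulic radius R = A/P = 23.06/15.43 = 1.494 m.
Manning's equation: Q = (1/n) A R^(2/3) S^(1/2) = (1/0.039) × 23.06 × 1.494^(2/3) × 0.0015^(1/2) = 29.9 m³/s.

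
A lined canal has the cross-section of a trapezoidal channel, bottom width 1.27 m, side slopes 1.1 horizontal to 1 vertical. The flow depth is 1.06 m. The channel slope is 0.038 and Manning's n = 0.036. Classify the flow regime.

supercritical

With bottom width b = 1.27 m and side slope z = 1.1: A = (b + zy)y = (1.27 + 1.1×1.06)×1.06 = 2.582 m²; P = b + 2y√(1+z²) = 1.27 + 2×1.06×1.487 = 4.422 m.
Hydraulic radius R = A/P = 2.582/4.422 = 0.584 m.
V = (1/n) R^(2/3) √S = (1/0.036) × 0.584^(2/3) × √0.038 = 3.783 m/s. Hydraulic depth D_h = A/T = 2.582/3.602 = 0.7169 m.
Froude number Fr = V/√(g·D_h) = 3.783/√(9.81×0.7169) = 1.43, which is greater than 1, so the flow is supercritical.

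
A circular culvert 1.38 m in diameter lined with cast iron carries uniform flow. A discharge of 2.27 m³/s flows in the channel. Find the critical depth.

At critical depth, Q² T / (g A³) = 1, i.e. A³/T = Q²/g = 2.27²/9.81 = 0.5253.
Try y = 0.571 m: A³/T = 0.1469 — short.
Try y = 0.915 m: A³/T = 0.8944 — over.
Try y = 0.797 m: A³/T = 0.5257 — matches.

y_c = 0.797 m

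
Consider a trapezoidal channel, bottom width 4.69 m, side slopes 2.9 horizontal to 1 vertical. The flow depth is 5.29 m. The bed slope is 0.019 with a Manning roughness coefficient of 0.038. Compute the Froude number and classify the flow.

supercritical

With bottom width b = 4.69 m and side slope z = 2.9: A = (b + zy)y = (4.69 + 2.9×5.29)×5.29 = 106 m²; P = b + 2y√(1+z²) = 4.69 + 2×5.29×3.068 = 37.14 m.
Hydraulic radius R = A/P = 106/37.14 = 2.853 m.
V = (1/n) R^(2/3) √S = (1/0.038) × 2.853^(2/3) × √0.019 = 7.296 m/s. Hydraulic depth D_h = A/T = 106/35.37 = 2.996 m.
Froude number Fr = V/√(g·D_h) = 7.296/√(9.81×2.996) = 1.35, which is greater than 1, so the flow is supercritical.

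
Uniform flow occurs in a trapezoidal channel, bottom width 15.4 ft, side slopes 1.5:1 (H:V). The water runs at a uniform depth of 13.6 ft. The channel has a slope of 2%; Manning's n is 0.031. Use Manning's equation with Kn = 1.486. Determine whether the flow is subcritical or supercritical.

With bottom width b = 15.4 ft and side slope z = 1.5: A = (b + zy)y = (15.4 + 1.5×13.6)×13.6 = 486.9 ft²; P = b + 2y√(1+z²) = 15.4 + 2×13.6×1.803 = 64.44 ft.
Hydraulic radius R = A/P = 486.9/64.44 = 7.556 ft.
V = (1.486/n) R^(2/3) √S = (1.486/0.031) × 7.556^(2/3) × √0.02 = 26.1 ft/s. Hydraulic depth D_h = A/T = 486.9/56.2 = 8.663 ft.
Froude number Fr = V/√(g·D_h) = 26.1/√(32.2×8.663) = 1.56, which is greater than 1, so the flow is supercritical.

supercritical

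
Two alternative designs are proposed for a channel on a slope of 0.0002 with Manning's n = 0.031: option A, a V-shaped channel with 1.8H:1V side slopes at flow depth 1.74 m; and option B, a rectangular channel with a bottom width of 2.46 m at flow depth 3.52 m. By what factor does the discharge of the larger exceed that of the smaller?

1.79

Channel A: For a triangular section with side slope z = 1.8: A = zy² = 1.8×1.74² = 5.45 m²; P = 2y√(1+z²) = 2×1.74×2.059 = 7.166 m. Hydraulic radius R = A/P = 5.45/7.166 = 0.7605 m. Q_A = (1/0.031)·5.45·0.7605^(2/3)·√0.0002 = 2.071 m³/s.
Channel B: Flow area A = b·y = 2.46 × 3.52 = 8.659 m². Wetted perimeter P = b + 2y = 2.46 + 2×3.52 = 9.5 m. Hydraulic radius R = A/P = 8.659/9.5 = 0.9115 m. Q_B = (1/0.031)·8.659·0.9115^(2/3)·√0.0002 = 3.714 m³/s.
The larger discharge is 3.714 m³/s and the smaller is 2.071 m³/s; the ratio is 1.79.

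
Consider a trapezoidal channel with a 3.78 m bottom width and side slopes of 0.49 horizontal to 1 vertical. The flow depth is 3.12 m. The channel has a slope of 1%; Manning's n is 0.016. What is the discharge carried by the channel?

With bottom width b = 3.78 m and side slope z = 0.49: A = (b + zy)y = (3.78 + 0.49×3.12)×3.12 = 16.56 m²; P = b + 2y√(1+z²) = 3.78 + 2×3.12×1.114 = 10.73 m.
Hydraulic radius R = A/P = 16.56/10.73 = 1.544 m.
Manning's equation: Q = (1/n) A R^(2/3) S^(1/2) = (1/0.016) × 16.56 × 1.544^(2/3) × 0.01^(1/2) = 138 m³/s.

Q = 138 m³/s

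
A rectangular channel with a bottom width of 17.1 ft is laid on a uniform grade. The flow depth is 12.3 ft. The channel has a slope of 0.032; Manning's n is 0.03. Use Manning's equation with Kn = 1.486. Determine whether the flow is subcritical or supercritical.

Flow area A = b·y = 17.1 × 12.3 = 210.3 ft². Wetted perimeter P = b + 2y = 17.1 + 2×12.3 = 41.7 ft.
Hydraulic radius R = A/P = 210.3/41.7 = 5.044 ft.
V = (1.486/n) R^(2/3) √S = (1.486/0.03) × 5.044^(2/3) × √0.032 = 26.06 ft/s. Hydraulic depth D_h = A/T = 210.3/17.1 = 12.3 ft.
Froude number Fr = V/√(g·D_h) = 26.06/√(32.2×12.3) = 1.31, which is greater than 1, so the flow is supercritical.

supercritical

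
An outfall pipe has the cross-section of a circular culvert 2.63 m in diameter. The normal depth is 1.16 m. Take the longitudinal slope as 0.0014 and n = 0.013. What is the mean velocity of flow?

For a circular section of diameter D = 2.63 m at depth y = 1.16 m, the central angle is θ = 2 arccos(1 − 2y/D) = 2.905 rad. Then A = (D²/8)(θ − sin θ) = 2.31 m² and P = Dθ/2 = 3.82 m.
Hydraulic radius R = A/P = 2.31/3.82 = 0.6045 m.
From Manning's equation, V = (1/n) R^(2/3) S^(1/2) = (1/0.013) × 0.6045^(2/3) × 0.0014^(1/2) = 2.06 m/s.

V = 2.06 m/s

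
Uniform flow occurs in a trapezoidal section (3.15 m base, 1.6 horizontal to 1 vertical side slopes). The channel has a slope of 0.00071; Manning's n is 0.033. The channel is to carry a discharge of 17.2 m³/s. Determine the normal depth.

y_n = 2.43 m

Manning's equation rearranged: A R^(2/3) = nQ / (1·√S) = 0.033 × 17.2 / (√0.00071) = 21.3.
At y = 3.1 m: A R^(2/3) = 35.72 — too large.
At y = 2.43 m: A R^(2/3) = 21.28 — ≈ 21.3.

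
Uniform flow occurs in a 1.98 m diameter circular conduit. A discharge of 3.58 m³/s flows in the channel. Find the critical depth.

At critical depth, Q² T / (g A³) = 1, i.e. A³/T = Q²/g = 3.58²/9.81 = 1.306.
Try y = 0.77 m: A³/T = 0.7038 — short.
Try y = 1.13 m: A³/T = 3.054 — over.
Try y = 0.905 m: A³/T = 1.308 — close enough.

y_c = 0.905 m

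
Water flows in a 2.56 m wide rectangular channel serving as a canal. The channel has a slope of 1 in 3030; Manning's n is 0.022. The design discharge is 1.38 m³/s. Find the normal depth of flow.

y_n = 0.97 m

Manning's equation rearranged: A R^(2/3) = nQ / (1·√S) = 0.022 × 1.38 / (√0.00033) = 1.671.
At y = 0.724 m: A R^(2/3) = 1.108 — low.
At y = 0.97 m: A R^(2/3) = 1.671 — ≈ 1.671.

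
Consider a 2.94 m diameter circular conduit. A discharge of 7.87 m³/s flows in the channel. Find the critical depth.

y_c = 1.21 m

At critical depth, Q² T / (g A³) = 1, i.e. A³/T = Q²/g = 7.87²/9.81 = 6.314.
Try y = 1.08 m: A³/T = 4.079 — short.
Try y = 1.43 m: A³/T = 11.97 — over.
Try y = 1.21 m: A³/T = 6.315 — close enough.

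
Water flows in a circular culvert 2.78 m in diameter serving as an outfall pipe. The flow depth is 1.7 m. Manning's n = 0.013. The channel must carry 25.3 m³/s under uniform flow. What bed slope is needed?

S = 0.00997

For a circular section of diameter D = 2.78 m at depth y = 1.7 m, the central angle is θ = 2 arccos(1 − 2y/D) = 3.591 rad. Then A = (D²/8)(θ − sin θ) = 3.89 m² and P = Dθ/2 = 4.992 m.
Hydraulic radius R = A/P = 3.89/4.992 = 0.7791 m.
From Manning's equation, S = [nQ / (1 A R^(2/3))]² = [0.013 × 25.3 / (1 × 3.89 × 0.7791^(2/3))]² = 0.00997.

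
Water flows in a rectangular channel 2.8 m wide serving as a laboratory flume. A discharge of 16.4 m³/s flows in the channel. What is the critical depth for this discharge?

For a rectangular channel, critical depth y_c = (q²/g)^(1/3) where q = Q/b = 16.4/2.8 = 5.857 m²/s.
So y_c = (5.857²/9.81)^(1/3) = 1.52 m.

y_c = 1.52 m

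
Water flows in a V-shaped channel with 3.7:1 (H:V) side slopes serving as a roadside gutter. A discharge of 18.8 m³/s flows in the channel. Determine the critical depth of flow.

y_c = 1.39 m

At critical depth, Q² T / (g A³) = 1, i.e. A³/T = Q²/g = 18.8²/9.81 = 36.03.
Try y = 1.71 m: A³/T = 100.1 — over.
Try y = 1.22 m: A³/T = 18.5 — short.
Try y = 1.39 m: A³/T = 35.52 — ≈ 36.03.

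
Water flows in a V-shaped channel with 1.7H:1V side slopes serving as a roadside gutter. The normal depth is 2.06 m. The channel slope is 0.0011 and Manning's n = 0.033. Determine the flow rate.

For a triangular section with side slope z = 1.7: A = zy² = 1.7×2.06² = 7.214 m²; P = 2y√(1+z²) = 2×2.06×1.972 = 8.126 m.
Hydraulic radius R = A/P = 7.214/8.126 = 0.8878 m.
Manning's equation: Q = (1/n) A R^(2/3) S^(1/2) = (1/0.033) × 7.214 × 0.8878^(2/3) × 0.0011^(1/2) = 6.7 m³/s.

Q = 6.7 m³/s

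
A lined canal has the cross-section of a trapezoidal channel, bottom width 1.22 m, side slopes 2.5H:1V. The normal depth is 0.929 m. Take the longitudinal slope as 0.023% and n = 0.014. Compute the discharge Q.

Q = 2.33 m³/s

With bottom width b = 1.22 m and side slope z = 2.5: A = (b + zy)y = (1.22 + 2.5×0.929)×0.929 = 3.291 m²; P = b + 2y√(1+z²) = 1.22 + 2×0.929×2.693 = 6.223 m.
Hydraulic radius R = A/P = 3.291/6.223 = 0.5289 m.
Manning's equation: Q = (1/n) A R^(2/3) S^(1/2) = (1/0.014) × 3.291 × 0.5289^(2/3) × 0.00023^(1/2) = 2.33 m³/s.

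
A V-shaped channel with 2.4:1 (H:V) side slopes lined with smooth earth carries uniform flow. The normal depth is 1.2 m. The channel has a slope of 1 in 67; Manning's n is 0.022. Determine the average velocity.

V = 3.75 m/s

For a triangular section with side slope z = 2.4: A = zy² = 2.4×1.2² = 3.456 m²; P = 2y√(1+z²) = 2×1.2×2.6 = 6.24 m.
Hydraulic radius R = A/P = 3.456/6.24 = 0.5538 m.
From Manning's equation, V = (1/n) R^(2/3) S^(1/2) = (1/0.022) × 0.5538^(2/3) × 0.01493^(1/2) = 3.75 m/s.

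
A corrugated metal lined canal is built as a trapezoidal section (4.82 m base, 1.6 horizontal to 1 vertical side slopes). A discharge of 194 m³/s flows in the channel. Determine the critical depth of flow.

y_c = 3.72 m

At critical depth, Q² T / (g A³) = 1, i.e. A³/T = Q²/g = 194²/9.81 = 3836.
Trying y = 2.77 m: A³/T = 1230 — low.
Trying y = 3.72 m: A³/T = 3847 — matches.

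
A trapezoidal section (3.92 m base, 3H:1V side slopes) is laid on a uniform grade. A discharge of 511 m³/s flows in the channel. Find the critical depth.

At critical depth, Q² T / (g A³) = 1, i.e. A³/T = Q²/g = 511²/9.81 = 26620.
Trying y = 5.64 m: A³/T = 43000 — too large.
Trying y = 4.48 m: A³/T = 15270 — too small.
Trying y = 5.07 m: A³/T = 26570 — close enough.

y_c = 5.07 m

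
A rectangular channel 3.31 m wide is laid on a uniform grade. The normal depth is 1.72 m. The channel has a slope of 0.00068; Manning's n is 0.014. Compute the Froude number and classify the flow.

subcritical

Flow area A = b·y = 3.31 × 1.72 = 5.693 m². Wetted perimeter P = b + 2y = 3.31 + 2×1.72 = 6.75 m.
Hydraulic radius R = A/P = 5.693/6.75 = 0.8434 m.
V = (1/n) R^(2/3) √S = (1/0.014) × 0.8434^(2/3) × √0.00068 = 1.663 m/s. Hydraulic depth D_h = A/T = 5.693/3.31 = 1.72 m.
Froude number Fr = V/√(g·D_h) = 1.663/√(9.81×1.72) = 0.405, which is less than 1, so the flow is subcritical.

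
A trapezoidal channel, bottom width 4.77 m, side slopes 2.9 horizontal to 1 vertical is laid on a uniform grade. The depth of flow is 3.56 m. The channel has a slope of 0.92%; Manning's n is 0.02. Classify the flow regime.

With bottom width b = 4.77 m and side slope z = 2.9: A = (b + zy)y = (4.77 + 2.9×3.56)×3.56 = 53.73 m²; P = b + 2y√(1+z²) = 4.77 + 2×3.56×3.068 = 26.61 m.
Hydraulic radius R = A/P = 53.73/26.61 = 2.019 m.
V = (1/n) R^(2/3) √S = (1/0.02) × 2.019^(2/3) × √0.0092 = 7.662 m/s. Hydraulic depth D_h = A/T = 53.73/25.42 = 2.114 m.
Froude number Fr = V/√(g·D_h) = 7.662/√(9.81×2.114) = 1.68, which is greater than 1, so the flow is supercritical.

supercritical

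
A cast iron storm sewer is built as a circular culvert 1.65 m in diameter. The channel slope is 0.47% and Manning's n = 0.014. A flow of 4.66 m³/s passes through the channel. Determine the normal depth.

Manning's equation rearranged: A R^(2/3) = nQ / (1·√S) = 0.014 × 4.66 / (√0.0047) = 0.9516.
At y = 0.978 m: A R^(2/3) = 0.7813 — short.
At y = 1.24 m: A R^(2/3) = 1.083 — over.
At y = 1.12 m: A R^(2/3) = 0.9521 — close enough.

y_n = 1.12 m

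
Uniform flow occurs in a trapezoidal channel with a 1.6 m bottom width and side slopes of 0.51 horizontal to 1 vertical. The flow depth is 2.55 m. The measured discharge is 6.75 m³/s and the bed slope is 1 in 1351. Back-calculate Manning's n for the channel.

n = 0.03

With bottom width b = 1.6 m and side slope z = 0.51: A = (b + zy)y = (1.6 + 0.51×2.55)×2.55 = 7.396 m²; P = b + 2y√(1+z²) = 1.6 + 2×2.55×1.123 = 7.325 m.
Hydraulic radius R = A/P = 7.396/7.325 = 1.01 m.
Rearranging Manning's equation: n = (1/Q) A R^(2/3) S^(1/2) = (1/6.75) × 7.396 × 1.01^(2/3) × √0.0007402 = 0.03.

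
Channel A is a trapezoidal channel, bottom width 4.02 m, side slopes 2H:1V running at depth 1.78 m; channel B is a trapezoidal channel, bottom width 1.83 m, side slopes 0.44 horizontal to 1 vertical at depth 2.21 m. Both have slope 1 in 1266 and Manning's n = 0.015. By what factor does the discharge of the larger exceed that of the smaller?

2.47

Channel A: With bottom width b = 4.02 m and side slope z = 2: A = (b + zy)y = (4.02 + 2×1.78)×1.78 = 13.49 m²; P = b + 2y√(1+z²) = 4.02 + 2×1.78×2.236 = 11.98 m. Hydraulic radius R = A/P = 13.49/11.98 = 1.126 m. Q_A = (1/0.015)·13.49·1.126^(2/3)·√0.0007899 = 27.36 m³/s.
Channel B: With bottom width b = 1.83 m and side slope z = 0.44: A = (b + zy)y = (1.83 + 0.44×2.21)×2.21 = 6.193 m²; P = b + 2y√(1+z²) = 1.83 + 2×2.21×1.093 = 6.659 m. Hydraulic radius R = A/P = 6.193/6.659 = 0.9301 m. Q_B = (1/0.015)·6.193·0.9301^(2/3)·√0.0007899 = 11.06 m³/s.
The larger discharge is 27.36 m³/s and the smaller is 11.06 m³/s; the ratio is 2.47.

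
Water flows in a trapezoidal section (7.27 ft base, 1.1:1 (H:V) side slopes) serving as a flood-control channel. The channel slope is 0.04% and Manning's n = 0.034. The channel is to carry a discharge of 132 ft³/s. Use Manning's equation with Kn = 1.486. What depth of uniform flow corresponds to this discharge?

y_n = 5.41 ft

Manning's equation rearranged: A R^(2/3) = nQ / (1.486·√S) = 0.034 × 132 / (1.486 × √0.0004) = 151.
At y = 6.14 ft: A R^(2/3) = 193.7 — too large.
At y = 5.41 ft: A R^(2/3) = 150.8 — matches.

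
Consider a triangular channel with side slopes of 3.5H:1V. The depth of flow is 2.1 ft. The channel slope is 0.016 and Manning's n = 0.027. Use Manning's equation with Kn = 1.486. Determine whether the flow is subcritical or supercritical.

supercritical

For a triangular section with side slope z = 3.5: A = zy² = 3.5×2.1² = 15.44 ft²; P = 2y√(1+z²) = 2×2.1×3.64 = 15.29 ft.
Hydraulic radius R = A/P = 15.44/15.29 = 1.01 ft.
V = (1.486/n) R^(2/3) √S = (1.486/0.027) × 1.01^(2/3) × √0.016 = 7.006 ft/s. Hydraulic depth D_h = A/T = 15.44/14.7 = 1.05 ft.
Froude number Fr = V/√(g·D_h) = 7.006/√(32.2×1.05) = 1.2, which is greater than 1, so the flow is supercritical.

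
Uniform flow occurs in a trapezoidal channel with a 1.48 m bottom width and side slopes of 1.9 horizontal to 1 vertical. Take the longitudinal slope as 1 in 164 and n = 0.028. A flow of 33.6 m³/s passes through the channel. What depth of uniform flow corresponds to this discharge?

Manning's equation rearranged: A R^(2/3) = nQ / (1·√S) = 0.028 × 33.6 / (√0.006098) = 12.05.
At y = 2.61 m: A R^(2/3) = 20.27 — too large.
At y = 1.45 m: A R^(2/3) = 5.278 — too small.
At y = 2.09 m: A R^(2/3) = 12.06 — close enough.

y_n = 2.09 m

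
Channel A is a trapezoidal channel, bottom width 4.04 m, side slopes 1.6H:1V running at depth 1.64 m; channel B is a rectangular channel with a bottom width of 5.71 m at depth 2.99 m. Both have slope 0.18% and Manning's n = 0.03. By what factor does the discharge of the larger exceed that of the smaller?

Channel A: With bottom width b = 4.04 m and side slope z = 1.6: A = (b + zy)y = (4.04 + 1.6×1.64)×1.64 = 10.93 m²; P = b + 2y√(1+z²) = 4.04 + 2×1.64×1.887 = 10.23 m. Hydraulic radius R = A/P = 10.93/10.23 = 1.068 m. Q_A = (1/0.03)·10.93·1.068^(2/3)·√0.0018 = 16.15 m³/s.
Channel B: Flow area A = b·y = 5.71 × 2.99 = 17.07 m². Wetted perimeter P = b + 2y = 5.71 + 2×2.99 = 11.69 m. Hydraulic radius R = A/P = 17.07/11.69 = 1.46 m. Q_B = (1/0.03)·17.07·1.46^(2/3)·√0.0018 = 31.08 m³/s.
The larger discharge is 31.08 m³/s and the smaller is 16.15 m³/s; the ratio is 1.92.

1.92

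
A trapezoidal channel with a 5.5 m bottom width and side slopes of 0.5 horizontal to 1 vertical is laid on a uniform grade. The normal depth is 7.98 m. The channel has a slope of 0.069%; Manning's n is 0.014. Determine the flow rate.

Q = 311 m³/s

With bottom width b = 5.5 m and side slope z = 0.5: A = (b + zy)y = (5.5 + 0.5×7.98)×7.98 = 75.73 m²; P = b + 2y√(1+z²) = 5.5 + 2×7.98×1.118 = 23.34 m.
Hydraulic radius R = A/P = 75.73/23.34 = 3.244 m.
Manning's equation: Q = (1/n) A R^(2/3) S^(1/2) = (1/0.014) × 75.73 × 3.244^(2/3) × 0.00069^(1/2) = 311 m³/s.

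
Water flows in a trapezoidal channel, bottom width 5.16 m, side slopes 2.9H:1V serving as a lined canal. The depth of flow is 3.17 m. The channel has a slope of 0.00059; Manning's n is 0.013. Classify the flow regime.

With bottom width b = 5.16 m and side slope z = 2.9: A = (b + zy)y = (5.16 + 2.9×3.17)×3.17 = 45.5 m²; P = b + 2y√(1+z²) = 5.16 + 2×3.17×3.068 = 24.61 m.
Hydraulic radius R = A/P = 45.5/24.61 = 1.849 m.
V = (1/n) R^(2/3) √S = (1/0.013) × 1.849^(2/3) × √0.00059 = 2.815 m/s. Hydraulic depth D_h = A/T = 45.5/23.55 = 1.932 m.
Froude number Fr = V/√(g·D_h) = 2.815/√(9.81×1.932) = 0.646, which is less than 1, so the flow is subcritical.

subcritical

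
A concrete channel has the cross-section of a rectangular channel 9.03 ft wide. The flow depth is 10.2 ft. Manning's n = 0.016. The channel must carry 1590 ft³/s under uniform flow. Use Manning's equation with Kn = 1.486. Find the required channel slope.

Flow area A = b·y = 9.03 × 10.2 = 92.11 ft². Wetted perimeter P = b + 2y = 9.03 + 2×10.2 = 29.43 ft.
Hydraulic radius R = A/P = 92.11/29.43 = 3.13 ft.
From Manning's equation, S = [nQ / (1.486 A R^(2/3))]² = [0.016 × 1590 / (1.486 × 92.11 × 3.13^(2/3))]² = 0.00755.

S = 0.00755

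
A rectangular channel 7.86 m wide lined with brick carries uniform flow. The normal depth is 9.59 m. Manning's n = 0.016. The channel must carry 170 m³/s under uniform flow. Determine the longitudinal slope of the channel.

Flow area A = b·y = 7.86 × 9.59 = 75.38 m². Wetted perimeter P = b + 2y = 7.86 + 2×9.59 = 27.04 m.
Hydraulic radius R = A/P = 75.38/27.04 = 2.788 m.
From Manning's equation, S = [nQ / (1 A R^(2/3))]² = [0.016 × 170 / (1 × 75.38 × 2.788^(2/3))]² = 0.000332.

S = 0.000332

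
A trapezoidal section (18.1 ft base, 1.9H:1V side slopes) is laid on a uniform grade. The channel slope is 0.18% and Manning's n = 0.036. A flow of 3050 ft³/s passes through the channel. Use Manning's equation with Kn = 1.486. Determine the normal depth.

Manning's equation rearranged: A R^(2/3) = nQ / (1.486·√S) = 0.036 × 3050 / (1.486 × √0.0018) = 1742.
Try y = 14.2 ft: A R^(2/3) = 2581 — too large.
Try y = 11.8 ft: A R^(2/3) = 1742 — ≈ 1742.

y_n = 11.8 ft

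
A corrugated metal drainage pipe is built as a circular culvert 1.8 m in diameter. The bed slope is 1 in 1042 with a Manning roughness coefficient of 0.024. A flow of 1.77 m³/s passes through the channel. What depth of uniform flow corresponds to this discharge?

y_n = 1.36 m

Manning's equation rearranged: A R^(2/3) = nQ / (1·√S) = 0.024 × 1.77 / (√0.0009597) = 1.371.
Trying y = 1.17 m: A R^(2/3) = 1.13 — low.
Trying y = 1.67 m: A R^(2/3) = 1.606 — high.
Trying y = 1.36 m: A R^(2/3) = 1.374 — ≈ 1.371.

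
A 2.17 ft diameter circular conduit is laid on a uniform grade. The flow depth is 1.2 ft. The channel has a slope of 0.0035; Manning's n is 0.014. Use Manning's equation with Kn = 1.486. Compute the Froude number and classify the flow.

For a circular section of diameter D = 2.17 ft at depth y = 1.2 ft, the central angle is θ = 2 arccos(1 − 2y/D) = 3.354 rad. Then A = (D²/8)(θ − sin θ) = 2.098 ft² and P = Dθ/2 = 3.639 ft.
Hydraulic radius R = A/P = 2.098/3.639 = 0.5766 ft.
V = (1.486/n) R^(2/3) √S = (1.486/0.014) × 0.5766^(2/3) × √0.0035 = 4.35 ft/s. Hydraulic depth D_h = A/T = 2.098/2.158 = 0.9724 ft.
Froude number Fr = V/√(g·D_h) = 4.35/√(32.2×0.9724) = 0.777, which is less than 1, so the flow is subcritical.

subcritical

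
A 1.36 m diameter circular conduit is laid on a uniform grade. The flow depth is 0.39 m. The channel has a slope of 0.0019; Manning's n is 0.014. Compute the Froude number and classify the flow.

For a circular section of diameter D = 1.36 m at depth y = 0.39 m, the central angle is θ = 2 arccos(1 − 2y/D) = 2.26 rad. Then A = (D²/8)(θ − sin θ) = 0.3442 m² and P = Dθ/2 = 1.537 m.
Hydraulic radius R = A/P = 0.3442/1.537 = 0.224 m.
V = (1/n) R^(2/3) √S = (1/0.014) × 0.224^(2/3) × √0.0019 = 1.148 m/s. Hydraulic depth D_h = A/T = 0.3442/1.23 = 0.2798 m.
Froude number Fr = V/√(g·D_h) = 1.148/√(9.81×0.2798) = 0.693, which is less than 1, so the flow is subcritical.

subcritical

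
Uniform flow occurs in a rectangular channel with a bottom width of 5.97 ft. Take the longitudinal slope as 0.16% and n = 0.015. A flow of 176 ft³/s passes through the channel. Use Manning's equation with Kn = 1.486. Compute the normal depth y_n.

Manning's equation rearranged: A R^(2/3) = nQ / (1.486·√S) = 0.015 × 176 / (1.486 × √0.0016) = 44.41.
Trying y = 6.26 ft: A R^(2/3) = 59.74 — over.
Trying y = 4.27 ft: A R^(2/3) = 37.12 — short.
Trying y = 4.92 ft: A R^(2/3) = 44.39 — matches.

y_n = 4.92 ft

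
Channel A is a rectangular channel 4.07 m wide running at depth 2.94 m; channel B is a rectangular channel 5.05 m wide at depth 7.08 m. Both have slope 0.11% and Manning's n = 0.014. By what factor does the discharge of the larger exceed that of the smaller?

4

Channel A: Flow area A = b·y = 4.07 × 2.94 = 11.97 m². Wetted perimeter P = b + 2y = 4.07 + 2×2.94 = 9.95 m. Hydraulic radius R = A/P = 11.97/9.95 = 1.203 m. Q_A = (1/0.014)·11.97·1.203^(2/3)·√0.0011 = 32.06 m³/s.
Channel B: Flow area A = b·y = 5.05 × 7.08 = 35.75 m². Wetted perimeter P = b + 2y = 5.05 + 2×7.08 = 19.21 m. Hydraulic radius R = A/P = 35.75/19.21 = 1.861 m. Q_B = (1/0.014)·35.75·1.861^(2/3)·√0.0011 = 128.2 m³/s.
The larger discharge is 128.2 m³/s and the smaller is 32.06 m³/s; the ratio is 4.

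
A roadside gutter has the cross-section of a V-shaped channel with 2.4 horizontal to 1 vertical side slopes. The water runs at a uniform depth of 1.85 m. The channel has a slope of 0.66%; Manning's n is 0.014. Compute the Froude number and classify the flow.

For a triangular section with side slope z = 2.4: A = zy² = 2.4×1.85² = 8.214 m²; P = 2y√(1+z²) = 2×1.85×2.6 = 9.62 m.
Hydraulic radius R = A/P = 8.214/9.62 = 0.8538 m.
V = (1/n) R^(2/3) √S = (1/0.014) × 0.8538^(2/3) × √0.0066 = 5.223 m/s. Hydraulic depth D_h = A/T = 8.214/8.88 = 0.925 m.
Froude number Fr = V/√(g·D_h) = 5.223/√(9.81×0.925) = 1.73, which is greater than 1, so the flow is supercritical.

supercritical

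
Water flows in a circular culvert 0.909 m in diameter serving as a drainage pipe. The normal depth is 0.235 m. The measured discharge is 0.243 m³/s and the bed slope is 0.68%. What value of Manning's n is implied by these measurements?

n = 0.012

For a circular section of diameter D = 0.909 m at depth y = 0.235 m, the central angle is θ = 2 arccos(1 − 2y/D) = 2.134 rad. Then A = (D²/8)(θ − sin θ) = 0.133 m² and P = Dθ/2 = 0.9697 m.
Hydraulic radius R = A/P = 0.133/0.9697 = 0.1372 m.
Rearranging Manning's equation: n = (1/Q) A R^(2/3) S^(1/2) = (1/0.243) × 0.133 × 0.1372^(2/3) × √0.0068 = 0.012.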